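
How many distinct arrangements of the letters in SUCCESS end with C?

120

With the last slot taken by C, it remains to arrange the other 6 letters (SUCESS).
Those 6 letters have S appearing 3 times, giving (6)!/(3!) = 120.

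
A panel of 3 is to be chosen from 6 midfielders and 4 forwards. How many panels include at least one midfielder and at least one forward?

96

With no constraint there are C(10,3) = 120 possible selections.
Selections missing a whole group: no midfielders → C(4,3) = 4; no forwards → C(6,3) = 20.
Both groups omitted at once is impossible, so 120 − 24 = 96.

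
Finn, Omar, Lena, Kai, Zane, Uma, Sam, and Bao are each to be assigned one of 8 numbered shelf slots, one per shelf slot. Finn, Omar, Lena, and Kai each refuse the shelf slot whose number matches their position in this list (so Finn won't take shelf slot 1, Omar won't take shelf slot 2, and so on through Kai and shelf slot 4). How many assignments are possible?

Let Aᵢ (for 1 ≤ i ≤ 4) be the placements that put person i in their forbidden shelf slot. Any j of these fix j positions, leaving (8−j)! ways to fill the rest, and there are C(4,j) ways to pick which j.
By inclusion–exclusion, the number of valid placements is Σ_{j=0}^{4} (−1)^j C(4,j)·(8−j)!.
Computing: 40320 − 20160 + 4320 − 480 + 24 = 24024.

24024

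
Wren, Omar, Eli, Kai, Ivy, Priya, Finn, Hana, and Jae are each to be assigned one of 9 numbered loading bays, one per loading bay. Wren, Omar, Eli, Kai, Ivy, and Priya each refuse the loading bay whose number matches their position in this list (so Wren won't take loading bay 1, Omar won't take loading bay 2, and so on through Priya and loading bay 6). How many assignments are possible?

183822

Let Aᵢ (for 1 ≤ i ≤ 6) be the placements that put person i in their forbidden loading bay. Any j of these fix j positions, leaving (9−j)! ways to fill the rest, and there are C(6,j) ways to pick which j.
By inclusion–exclusion, the number of valid placements is Σ_{j=0}^{6} (−1)^j C(6,j)·(9−j)!.
Computing: 362880 − 241920 + 75600 − 14400 + 1800 − 144 + 6 = 183822.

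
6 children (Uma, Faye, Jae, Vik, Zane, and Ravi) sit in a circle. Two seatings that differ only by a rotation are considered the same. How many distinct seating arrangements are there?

120

Seat Uma anywhere (absorbing the rotational symmetry), then permute the other 5: (5)! = 120.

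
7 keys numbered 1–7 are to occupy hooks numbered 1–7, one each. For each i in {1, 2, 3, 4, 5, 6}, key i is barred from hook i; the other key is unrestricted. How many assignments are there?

2119

Let Aᵢ (for 1 ≤ i ≤ 6) be the placements that put key i in its forbidden hook. Any j of these fix j positions, leaving (7−j)! ways to fill the rest, and there are C(6,j) ways to pick which j.
By inclusion–exclusion, the number of valid placements is Σ_{j=0}^{6} (−1)^j C(6,j)·(7−j)!.
Computing: 5040 − 4320 + 1800 − 480 + 90 − 12 + 1 = 2119.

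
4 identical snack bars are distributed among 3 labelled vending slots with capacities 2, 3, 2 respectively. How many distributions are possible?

8

Without the upper bounds there are C(6,2) = 15 ways to split 4 among 3 vending slots.
Subtract solutions that violate a single cap (substitute x_i' = x_i − (cap_i+1)): x_1 ≥ 3 gives C(3,2) = 3; x_2 ≥ 4 gives C(2,2) = 1; x_3 ≥ 3 gives C(3,2) = 3. Together 7.
No two caps can be exceeded simultaneously, so the pair terms are all 0.
By inclusion–exclusion the count is 15 − 7 + 0 = 8.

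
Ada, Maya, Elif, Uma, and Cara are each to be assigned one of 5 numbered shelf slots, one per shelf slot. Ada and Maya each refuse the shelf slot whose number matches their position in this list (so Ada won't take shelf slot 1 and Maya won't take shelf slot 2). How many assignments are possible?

Let Aᵢ (for i ∈ {1, 2}) be the placements that put person i in their forbidden shelf slot. Any j of these fix j positions, leaving (5−j)! ways to fill the rest, and there are C(2,j) ways to pick which j.
By inclusion–exclusion, the number of valid placements is Σ_{j=0}^{2} (−1)^j C(2,j)·(5−j)!.
Computing: 120 − 48 + 6 = 78.

78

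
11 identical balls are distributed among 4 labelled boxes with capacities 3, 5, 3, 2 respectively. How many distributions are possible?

Ignoring the caps, the number of non-negative solutions to x_1+…+x_4 = 11 is C(14,3) = 364.
Subtract solutions that violate a single cap (substitute x_i' = x_i − (cap_i+1)): x_1 ≥ 4 gives C(10,3) = 120; x_2 ≥ 6 gives C(8,3) = 56; x_3 ≥ 4 gives C(10,3) = 120; x_4 ≥ 3 gives C(11,3) = 165. Together 461.
Add back pairs where two caps are both exceeded: 4 + 20 + 35 + 4 + 10 + 35 = 108.
Subtract triples: 0 + 0 + 1 + 0 = 1.
By inclusion–exclusion the count is 364 − 461 + 108 − 1 = 10.

10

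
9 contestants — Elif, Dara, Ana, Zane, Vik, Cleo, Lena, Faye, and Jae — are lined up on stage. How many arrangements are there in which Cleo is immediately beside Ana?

Place the 7 others and the Cleo-Ana pair as 8 objects in a line; the pair has 2 internal arrangements.
That gives 2 × 8! = 2 × 40320 = 80640.

80640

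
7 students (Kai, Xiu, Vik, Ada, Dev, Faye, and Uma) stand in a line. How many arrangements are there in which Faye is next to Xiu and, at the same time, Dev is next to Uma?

480

Treat {Faye,Xiu} as one block (2 orders) and {Dev,Uma} as another (2 orders).
That leaves 5 units to arrange: 2 × 2 × 5! = 4 × 120 = 480.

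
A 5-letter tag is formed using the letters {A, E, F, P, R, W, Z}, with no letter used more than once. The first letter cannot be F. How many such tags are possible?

2160

The first letter has 7−1 = 6 choices (anything except F).
The remaining 4 letters are filled from the other 6 symbols without repetition: 6 × 5 × 4 × 3 = 360.
Total: 6 × 360 = 2160.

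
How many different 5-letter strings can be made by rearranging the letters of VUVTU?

30

The 5 letters of VUVTU have repeats: U appearing twice and V appearing twice.
So there are 5! / (2!·2!) = 30 distinguishable arrangements.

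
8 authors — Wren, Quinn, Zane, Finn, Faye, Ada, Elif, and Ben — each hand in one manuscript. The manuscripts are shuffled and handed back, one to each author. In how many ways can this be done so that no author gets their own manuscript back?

14833

Let Aᵢ be the assignments in which author i gets their own manuscript. We want the size of the complement of A₁∪…∪A_8.
By inclusion–exclusion this is Σ_{j=0}^{8} (−1)^j C(8,j)·(8−j)!.
Computing: 40320 − 40320 + 20160 − 6720 + 1680 − 336 + 56 − 8 + 1 = 14833.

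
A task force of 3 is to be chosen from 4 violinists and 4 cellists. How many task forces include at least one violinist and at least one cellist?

48

Total 3-person selections from all 8: C(8,3) = 56.
Subtract selections that omit an entire group: no violinists → C(4,3) = 4; no cellists → C(4,3) = 4.
Both groups omitted at once is impossible, so 56 − 8 = 48.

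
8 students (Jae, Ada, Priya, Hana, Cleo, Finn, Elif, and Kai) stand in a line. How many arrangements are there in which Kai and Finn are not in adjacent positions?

30240

There are 8! = 40320 arrangements in all. If Kai and Finn are adjacent, merging them into one block gives 2·(7)! = 10080 arrangements.
So 40320 − 10080 = 30240 arrangements keep them apart.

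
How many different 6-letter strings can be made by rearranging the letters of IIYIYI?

IIYIYI has 6 letters with I appearing 4 times and Y appearing twice.
The number of distinct arrangements is 6!/(4!·2!) = 720/48 = 15.

15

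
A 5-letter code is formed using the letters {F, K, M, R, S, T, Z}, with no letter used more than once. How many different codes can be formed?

2520

With no repetition, fill the 5 letters in order: 7 choices, then 6, down to 3.
That product is 7 × 6 × 5 × 4 × 3 = 2520.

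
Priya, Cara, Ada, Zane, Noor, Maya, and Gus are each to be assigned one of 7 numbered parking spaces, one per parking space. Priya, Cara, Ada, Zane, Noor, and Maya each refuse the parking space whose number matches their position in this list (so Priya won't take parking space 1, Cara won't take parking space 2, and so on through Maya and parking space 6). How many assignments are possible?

2119

Let Aᵢ (for 1 ≤ i ≤ 6) be the placements that put person i in their forbidden parking space. Any j of these fix j positions, leaving (7−j)! ways to fill the rest, and there are C(6,j) ways to pick which j.
By inclusion–exclusion, the number of valid placements is Σ_{j=0}^{6} (−1)^j C(6,j)·(7−j)!.
Computing: 5040 − 4320 + 1800 − 480 + 90 − 12 + 1 = 2119.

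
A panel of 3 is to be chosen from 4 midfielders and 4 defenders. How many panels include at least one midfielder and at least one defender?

48

With no constraint there are C(8,3) = 56 possible selections.
Subtract selections that omit an entire group: no midfielders → C(4,3) = 4; no defenders → C(4,3) = 4.
Both groups omitted at once is impossible, so 56 − 8 = 48.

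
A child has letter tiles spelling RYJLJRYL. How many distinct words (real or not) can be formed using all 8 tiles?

2520

Letter multiplicities in RYJLJRYL: J×2, L×2, R×2, Y×2.
The number of distinct arrangements is 8!/(2!·2!·2!·2!) = 40320/16 = 2520.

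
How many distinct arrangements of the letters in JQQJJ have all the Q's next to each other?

4

Treat the 2 copies of Q as a single block. The multiset to arrange is then {QQ, J, J, J}, 4 items in all.
That gives (4)!/(3!) = 4 arrangements.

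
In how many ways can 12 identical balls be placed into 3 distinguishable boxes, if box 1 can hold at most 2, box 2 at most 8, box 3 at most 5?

By stars and bars, unrestricted non-negative solutions to x_1+…+x_3 = 12 number C(12+2,2) = 91.
Subtract solutions that violate a single cap (substitute x_i' = x_i − (cap_i+1)): x_1 ≥ 3 gives C(11,2) = 55; x_2 ≥ 9 gives C(5,2) = 10; x_3 ≥ 6 gives C(8,2) = 28. Together 93.
Add back pairs where two caps are both exceeded: 1 + 10 + 0 = 11.
By inclusion–exclusion the count is 91 − 93 + 11 = 9.

9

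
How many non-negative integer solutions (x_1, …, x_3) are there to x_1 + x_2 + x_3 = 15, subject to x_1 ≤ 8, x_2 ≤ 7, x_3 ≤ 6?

Without the upper bounds there are C(17,2) = 136 ways to split 15 among 3 variables.
Subtract solutions that violate a single cap (substitute x_i' = x_i − (cap_i+1)): x_1 ≥ 9 gives C(8,2) = 28; x_2 ≥ 8 gives C(9,2) = 36; x_3 ≥ 7 gives C(10,2) = 45. Together 109.
Add back pairs where two caps are both exceeded: 0 + 0 + 1 = 1.
By inclusion–exclusion the count is 136 − 109 + 1 = 28.

28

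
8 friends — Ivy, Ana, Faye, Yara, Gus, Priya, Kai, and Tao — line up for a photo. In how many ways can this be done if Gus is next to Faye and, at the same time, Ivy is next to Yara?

Treat {Gus,Faye} as one block (2 orders) and {Ivy,Yara} as another (2 orders).
That leaves 6 units to arrange: 2 × 2 × 6! = 4 × 720 = 2880.

2880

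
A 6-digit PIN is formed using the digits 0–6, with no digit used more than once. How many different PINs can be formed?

With no repetition, fill the 6 digits in order: 7 choices, then 6, down to 2.
That product is 7 × 6 × 5 × 4 × 3 × 2 = 5040.

5040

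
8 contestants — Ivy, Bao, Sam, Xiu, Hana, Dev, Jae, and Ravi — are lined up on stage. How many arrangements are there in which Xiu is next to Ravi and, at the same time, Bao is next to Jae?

2880

Treat {Xiu,Ravi} as one block (2 orders) and {Bao,Jae} as another (2 orders).
That leaves 6 units to arrange: 2 × 2 × 6! = 4 × 720 = 2880.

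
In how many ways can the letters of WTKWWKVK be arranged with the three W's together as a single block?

Treat the 3 copies of W as a single block. The multiset to arrange is then {WWW, K, K, K, T, V}, 6 items in all.
That gives (6)!/(3!) = 120 arrangements.

120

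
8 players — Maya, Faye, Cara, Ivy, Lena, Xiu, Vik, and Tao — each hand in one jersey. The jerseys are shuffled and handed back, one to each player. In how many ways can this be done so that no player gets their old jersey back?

14833

Count assignments avoiding every fixed point. For any j of the 8 players fixed to their old jersey, the other 8−j can be arranged in (8−j)! ways.
By inclusion–exclusion this is Σ_{j=0}^{8} (−1)^j C(8,j)·(8−j)!.
Computing: 40320 − 40320 + 20160 − 6720 + 1680 − 336 + 56 − 8 + 1 = 14833.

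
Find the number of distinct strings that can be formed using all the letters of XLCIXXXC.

The 8 letters of XLCIXXXC have repeats: C appearing twice and X appearing 4 times.
The number of distinct arrangements is 8!/(4!·2!) = 40320/48 = 840.

840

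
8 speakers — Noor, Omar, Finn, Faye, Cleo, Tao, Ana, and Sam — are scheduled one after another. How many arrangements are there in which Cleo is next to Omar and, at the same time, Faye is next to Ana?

2880

Treat {Cleo,Omar} as one block (2 orders) and {Faye,Ana} as another (2 orders).
That leaves 6 units to arrange: 2 × 2 × 6! = 4 × 720 = 2880.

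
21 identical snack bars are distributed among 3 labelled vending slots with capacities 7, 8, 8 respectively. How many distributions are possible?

Without the upper bounds there are C(23,2) = 253 ways to split 21 among 3 vending slots.
Subtract solutions that violate a single cap (substitute x_i' = x_i − (cap_i+1)): x_1 ≥ 8 gives C(15,2) = 105; x_2 ≥ 9 gives C(14,2) = 91; x_3 ≥ 9 gives C(14,2) = 91. Together 287.
Add back pairs where two caps are both exceeded: 15 + 15 + 10 = 40.
By inclusion–exclusion the count is 253 − 287 + 40 = 6.

6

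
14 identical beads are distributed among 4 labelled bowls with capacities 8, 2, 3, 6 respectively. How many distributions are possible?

42

By stars and bars, unrestricted non-negative solutions to x_1+…+x_4 = 14 number C(14+3,3) = 680.
Subtract solutions that violate a single cap (substitute x_i' = x_i − (cap_i+1)): x_1 ≥ 9 gives C(8,3) = 56; x_2 ≥ 3 gives C(14,3) = 364; x_3 ≥ 4 gives C(13,3) = 286; x_4 ≥ 7 gives C(10,3) = 120. Together 826.
Add back pairs where two caps are both exceeded: 10 + 4 + 0 + 120 + 35 + 20 = 189.
Subtract triples: 0 + 0 + 0 + 1 = 1.
By inclusion–exclusion the count is 680 − 826 + 189 − 1 = 42.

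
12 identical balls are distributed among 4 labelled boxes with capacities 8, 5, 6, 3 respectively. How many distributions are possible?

Ignoring the caps, the number of non-negative solutions to x_1+…+x_4 = 12 is C(15,3) = 455.
Subtract solutions that violate a single cap (substitute x_i' = x_i − (cap_i+1)): x_1 ≥ 9 gives C(6,3) = 20; x_2 ≥ 6 gives C(9,3) = 84; x_3 ≥ 7 gives C(8,3) = 56; x_4 ≥ 4 gives C(11,3) = 165. Together 325.
Add back pairs where two caps are both exceeded: 0 + 0 + 0 + 0 + 10 + 4 = 14.
By inclusion–exclusion the count is 455 − 325 + 14 = 144.

144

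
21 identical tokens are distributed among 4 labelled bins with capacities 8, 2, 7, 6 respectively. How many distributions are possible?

10

By stars and bars, unrestricted non-negative solutions to x_1+…+x_4 = 21 number C(21+3,3) = 2024.
Subtract solutions that violate a single cap (substitute x_i' = x_i − (cap_i+1)): x_1 ≥ 9 gives C(15,3) = 455; x_2 ≥ 3 gives C(21,3) = 1330; x_3 ≥ 8 gives C(16,3) = 560; x_4 ≥ 7 gives C(17,3) = 680. Together 3025.
Add back pairs where two caps are both exceeded: 220 + 35 + 56 + 286 + 364 + 84 = 1045.
Subtract triples: 4 + 10 + 0 + 20 = 34.
By inclusion–exclusion the count is 2024 − 3025 + 1045 − 34 = 10.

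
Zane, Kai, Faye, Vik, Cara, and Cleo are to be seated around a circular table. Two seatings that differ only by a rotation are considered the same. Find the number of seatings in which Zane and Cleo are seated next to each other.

48

Glue Zane and Cleo into a block (2 internal orders). Seating 5 units around a circle gives (4)! arrangements.
So 2 × (4)! = 2 × 24 = 48.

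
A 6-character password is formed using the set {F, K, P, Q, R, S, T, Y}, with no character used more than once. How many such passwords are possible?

Choose and order 6 of the 8 symbols: the first character has 8 options, the next 7, and so on down to 3.
8 × 7 × 6 × 5 × 4 × 3 = 20160.

20160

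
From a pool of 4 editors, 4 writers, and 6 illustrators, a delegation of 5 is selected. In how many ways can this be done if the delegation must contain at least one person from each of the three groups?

1448

Total 5-person selections from all 14: C(14,5) = 2002.
Selections missing a whole group: no editors → C(10,5) = 252; no writers → C(10,5) = 252; no illustrators → C(8,5) = 56.
Add back selections omitting two groups (i.e. drawn from a single group): C(4,5) + C(4,5) + C(6,5) = 6.
By inclusion–exclusion: 2002 − 560 + 6 = 1448.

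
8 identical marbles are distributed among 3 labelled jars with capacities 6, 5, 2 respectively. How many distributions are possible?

Ignoring the caps, the number of non-negative solutions to x_1+…+x_3 = 8 is C(10,2) = 45.
Subtract solutions that violate a single cap (substitute x_i' = x_i − (cap_i+1)): x_1 ≥ 7 gives C(3,2) = 3; x_2 ≥ 6 gives C(4,2) = 6; x_3 ≥ 3 gives C(7,2) = 21. Together 30.
No two caps can be exceeded simultaneously, so the pair terms are all 0.
By inclusion–exclusion the count is 45 − 30 + 0 = 15.

15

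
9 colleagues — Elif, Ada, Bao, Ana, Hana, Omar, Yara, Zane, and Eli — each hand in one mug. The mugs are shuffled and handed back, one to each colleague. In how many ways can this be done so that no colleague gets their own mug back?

133496

Count assignments avoiding every fixed point. For any j of the 9 colleagues fixed to their own mug, the other 9−j can be arranged in (9−j)! ways.
By inclusion–exclusion this is Σ_{j=0}^{9} (−1)^j C(9,j)·(9−j)!.
Computing: 362880 − 362880 + 181440 − 60480 + 15120 − 3024 + 504 − 72 + 9 − 1 = 133496.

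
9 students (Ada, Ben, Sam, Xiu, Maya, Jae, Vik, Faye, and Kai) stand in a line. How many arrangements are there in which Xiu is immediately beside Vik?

80640

Treat {Xiu, Vik} as a single unit. There are 8 units to order, and the pair itself can be ordered 2 ways.
So the count is 2·(8)! = 80640.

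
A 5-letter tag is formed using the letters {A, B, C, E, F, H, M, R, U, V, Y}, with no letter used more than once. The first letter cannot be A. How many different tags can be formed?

50400

The first letter has 11−1 = 10 choices (anything except A).
The remaining 4 letters are filled from the other 10 symbols without repetition: 10 × 9 × 8 × 7 = 5040.
Total: 10 × 5040 = 50400.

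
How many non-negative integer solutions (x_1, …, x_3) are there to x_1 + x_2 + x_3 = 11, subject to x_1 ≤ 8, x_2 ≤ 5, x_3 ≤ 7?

By stars and bars, unrestricted non-negative solutions to x_1+…+x_3 = 11 number C(11+2,2) = 78.
Subtract solutions that violate a single cap (substitute x_i' = x_i − (cap_i+1)): x_1 ≥ 9 gives C(4,2) = 6; x_2 ≥ 6 gives C(7,2) = 21; x_3 ≥ 8 gives C(5,2) = 10. Together 37.
No two caps can be exceeded simultaneously, so the pair terms are all 0.
By inclusion–exclusion the count is 78 − 37 + 0 = 41.

41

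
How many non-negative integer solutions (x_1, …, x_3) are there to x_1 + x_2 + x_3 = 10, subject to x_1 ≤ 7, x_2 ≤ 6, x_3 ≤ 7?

44

By stars and bars, unrestricted non-negative solutions to x_1+…+x_3 = 10 number C(10+2,2) = 66.
Subtract solutions that violate a single cap (substitute x_i' = x_i − (cap_i+1)): x_1 ≥ 8 gives C(4,2) = 6; x_2 ≥ 7 gives C(5,2) = 10; x_3 ≥ 8 gives C(4,2) = 6. Together 22.
No two caps can be exceeded simultaneously, so the pair terms are all 0.
By inclusion–exclusion the count is 66 − 22 + 0 = 44.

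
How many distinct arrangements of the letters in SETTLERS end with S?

Fix S in the last position and arrange the remaining 7 letters.
Those 7 letters have E appearing twice and T appearing twice, giving (7)!/(2!·2!) = 1260.

1260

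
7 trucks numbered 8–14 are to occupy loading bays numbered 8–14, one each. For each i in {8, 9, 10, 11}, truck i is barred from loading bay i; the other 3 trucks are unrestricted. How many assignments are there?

2790

Let Aᵢ (for 8 ≤ i ≤ 11) be the placements that put truck i in its forbidden loading bay. Any j of these fix j positions, leaving (7−j)! ways to fill the rest, and there are C(4,j) ways to pick which j.
By inclusion–exclusion, the number of valid placements is Σ_{j=0}^{4} (−1)^j C(4,j)·(7−j)!.
Computing: 5040 − 2880 + 720 − 96 + 6 = 2790.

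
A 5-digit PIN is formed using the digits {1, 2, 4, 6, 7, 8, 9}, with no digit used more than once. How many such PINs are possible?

This is a permutation of 5 out of 7: P(7,5) = 7!/2!.
7 × 6 × 5 × 4 × 3 = 2520.

2520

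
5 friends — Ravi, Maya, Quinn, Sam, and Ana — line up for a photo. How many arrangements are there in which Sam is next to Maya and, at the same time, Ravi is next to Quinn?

Treat {Sam,Maya} as one block (2 orders) and {Ravi,Quinn} as another (2 orders).
That leaves 3 units to arrange: 2 × 2 × 3! = 4 × 6 = 24.

24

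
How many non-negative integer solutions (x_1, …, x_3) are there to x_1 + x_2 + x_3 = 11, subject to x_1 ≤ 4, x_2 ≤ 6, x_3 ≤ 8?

Without the upper bounds there are C(13,2) = 78 ways to split 11 among 3 variables.
Subtract solutions that violate a single cap (substitute x_i' = x_i − (cap_i+1)): x_1 ≥ 5 gives C(8,2) = 28; x_2 ≥ 7 gives C(6,2) = 15; x_3 ≥ 9 gives C(4,2) = 6. Together 49.
No two caps can be exceeded simultaneously, so the pair terms are all 0.
By inclusion–exclusion the count is 78 − 49 + 0 = 29.

29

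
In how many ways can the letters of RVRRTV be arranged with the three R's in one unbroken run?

12

Treat the 3 copies of R as a single block. The multiset to arrange is then {RRR, T, V, V}, 4 items in all.
That gives (4)!/(2!) = 12 arrangements.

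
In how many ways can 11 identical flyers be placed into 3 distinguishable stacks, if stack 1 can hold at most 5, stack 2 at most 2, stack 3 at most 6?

6

By stars and bars, unrestricted non-negative solutions to x_1+…+x_3 = 11 number C(11+2,2) = 78.
Subtract solutions that violate a single cap (substitute x_i' = x_i − (cap_i+1)): x_1 ≥ 6 gives C(7,2) = 21; x_2 ≥ 3 gives C(10,2) = 45; x_3 ≥ 7 gives C(6,2) = 15. Together 81.
Add back pairs where two caps are both exceeded: 6 + 0 + 3 = 9.
By inclusion–exclusion the count is 78 − 81 + 9 = 6.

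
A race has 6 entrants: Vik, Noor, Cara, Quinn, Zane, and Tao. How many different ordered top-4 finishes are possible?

There are 6 choices for 1st place, 5 for 2nd, and so on down to 3 for position 4.
That gives 6 × 5 × 4 × 3 = 360.

360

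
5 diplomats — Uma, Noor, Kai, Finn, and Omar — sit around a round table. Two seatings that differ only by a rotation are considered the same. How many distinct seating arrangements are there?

24

Around a circle, 5 distinct people have 5!/5 = (4)! = 24 rotationally distinct seatings.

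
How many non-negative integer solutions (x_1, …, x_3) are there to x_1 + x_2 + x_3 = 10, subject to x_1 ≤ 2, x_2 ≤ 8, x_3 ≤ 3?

By stars and bars, unrestricted non-negative solutions to x_1+…+x_3 = 10 number C(10+2,2) = 66.
Subtract solutions that violate a single cap (substitute x_i' = x_i − (cap_i+1)): x_1 ≥ 3 gives C(9,2) = 36; x_2 ≥ 9 gives C(3,2) = 3; x_3 ≥ 4 gives C(8,2) = 28. Together 67.
Add back pairs where two caps are both exceeded: 0 + 10 + 0 = 10.
By inclusion–exclusion the count is 66 − 67 + 10 = 9.

9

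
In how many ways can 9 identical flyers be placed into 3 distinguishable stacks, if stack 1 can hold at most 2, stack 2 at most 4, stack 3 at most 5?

Without the upper bounds there are C(11,2) = 55 ways to split 9 among 3 stacks.
Subtract solutions that violate a single cap (substitute x_i' = x_i − (cap_i+1)): x_1 ≥ 3 gives C(8,2) = 28; x_2 ≥ 5 gives C(6,2) = 15; x_3 ≥ 6 gives C(5,2) = 10. Together 53.
Add back pairs where two caps are both exceeded: 3 + 1 + 0 = 4.
By inclusion–exclusion the count is 55 − 53 + 4 = 6.

6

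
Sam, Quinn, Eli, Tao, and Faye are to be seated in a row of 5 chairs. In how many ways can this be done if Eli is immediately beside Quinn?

48

Place the 3 others and the Eli-Quinn pair as 4 objects in a line; the pair has 2 internal arrangements.
That gives 2 × 4! = 2 × 24 = 48.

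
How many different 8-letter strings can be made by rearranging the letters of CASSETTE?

5040

Letter multiplicities in CASSETTE: A×1, C×1, E×2, S×2, T×2.
Dividing 8! = 40320 by 2!·2!·2! = 8 for the repeated letters gives 5040.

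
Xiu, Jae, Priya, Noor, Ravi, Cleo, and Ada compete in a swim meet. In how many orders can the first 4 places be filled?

840

There are 7 choices for 1st place, 6 for 2nd, and so on down to 4 for position 4.
That gives 7 × 6 × 5 × 4 = 840.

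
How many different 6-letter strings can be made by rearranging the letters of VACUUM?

VACUUM has 6 letters with U appearing twice.
The number of distinct arrangements is 6!/(2!) = 720/2 = 360.

360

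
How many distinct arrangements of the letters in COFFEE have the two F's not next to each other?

120

There are 6!/(2!·2!) = 180 arrangements of COFFEE in total.
If the two F's are adjacent, glue them into one block, leaving 5 items to arrange: (5)!/(2!) = 60 ways.
Hence 180 − 60 = 120.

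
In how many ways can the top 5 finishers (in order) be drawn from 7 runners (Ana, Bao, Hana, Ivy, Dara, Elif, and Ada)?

There are 7 choices for 1st place, 6 for 2nd, and so on down to 3 for position 5.
That gives 7 × 6 × 5 × 4 × 3 = 2520.

2520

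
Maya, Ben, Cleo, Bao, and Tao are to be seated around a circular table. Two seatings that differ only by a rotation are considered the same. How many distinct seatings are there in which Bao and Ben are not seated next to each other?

12

All circular seatings of 5 people number (4)! = 24.
Those with Bao next to Ben: fuse the pair into one unit and seat 4 units around a circle — 2·(3)! = 12.
Subtracting, 24 − 12 = 12.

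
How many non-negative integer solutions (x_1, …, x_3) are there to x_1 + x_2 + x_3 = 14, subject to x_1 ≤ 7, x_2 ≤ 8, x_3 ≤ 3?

Without the upper bounds there are C(16,2) = 120 ways to split 14 among 3 variables.
Subtract solutions that violate a single cap (substitute x_i' = x_i − (cap_i+1)): x_1 ≥ 8 gives C(8,2) = 28; x_2 ≥ 9 gives C(7,2) = 21; x_3 ≥ 4 gives C(12,2) = 66. Together 115.
Add back pairs where two caps are both exceeded: 0 + 6 + 3 = 9.
By inclusion–exclusion the count is 120 − 115 + 9 = 14.

14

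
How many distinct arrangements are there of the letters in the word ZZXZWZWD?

840

The 8 letters of ZZXZWZWD have repeats: W appearing twice and Z appearing 4 times.
So there are 8! / (4!·2!) = 840 distinguishable arrangements.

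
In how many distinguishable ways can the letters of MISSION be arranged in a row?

The 7 letters of MISSION have repeats: I appearing twice and S appearing twice.
So there are 7! / (2!·2!) = 1260 distinguishable arrangements.

1260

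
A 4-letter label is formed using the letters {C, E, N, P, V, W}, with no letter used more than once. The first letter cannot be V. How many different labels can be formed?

The first letter has 6−1 = 5 choices (anything except V).
The remaining 3 letters are filled from the other 5 symbols without repetition: 5 × 4 × 3 = 60.
Total: 5 × 60 = 300.

300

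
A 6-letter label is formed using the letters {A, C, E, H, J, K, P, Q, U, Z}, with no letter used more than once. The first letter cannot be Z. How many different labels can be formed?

The first letter has 10−1 = 9 choices (anything except Z).
The remaining 5 letters are filled from the other 9 symbols without repetition: 9 × 8 × 7 × 6 × 5 = 15120.
Total: 9 × 15120 = 136080.

136080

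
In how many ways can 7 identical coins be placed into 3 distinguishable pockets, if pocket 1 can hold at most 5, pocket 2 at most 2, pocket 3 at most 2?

By stars and bars, unrestricted non-negative solutions to x_1+…+x_3 = 7 number C(7+2,2) = 36.
Subtract solutions that violate a single cap (substitute x_i' = x_i − (cap_i+1)): x_1 ≥ 6 gives C(3,2) = 3; x_2 ≥ 3 gives C(6,2) = 15; x_3 ≥ 3 gives C(6,2) = 15. Together 33.
Add back pairs where two caps are both exceeded: 0 + 0 + 3 = 3.
By inclusion–exclusion the count is 36 − 33 + 3 = 6.

6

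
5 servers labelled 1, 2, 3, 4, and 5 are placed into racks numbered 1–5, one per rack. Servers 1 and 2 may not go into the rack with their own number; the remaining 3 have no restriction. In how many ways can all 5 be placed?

78

Let Aᵢ (for i ∈ {1, 2}) be the placements that put server i in its forbidden rack. Any j of these fix j positions, leaving (5−j)! ways to fill the rest, and there are C(2,j) ways to pick which j.
By inclusion–exclusion, the number of valid placements is Σ_{j=0}^{2} (−1)^j C(2,j)·(5−j)!.
Computing: 120 − 48 + 6 = 78.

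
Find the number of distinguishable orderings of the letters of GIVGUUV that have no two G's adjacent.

450

Total arrangements of GIVGUUV: 7!/(2!·2!·2!) = 630.
Arrangements with the G's together: treat GG as one letter, giving (6)!/(2!·2!) = 180.
Hence 630 − 180 = 450.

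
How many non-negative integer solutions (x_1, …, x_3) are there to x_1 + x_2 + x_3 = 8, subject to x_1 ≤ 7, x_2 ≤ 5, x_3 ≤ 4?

28

By stars and bars, unrestricted non-negative solutions to x_1+…+x_3 = 8 number C(8+2,2) = 45.
Subtract solutions that violate a single cap (substitute x_i' = x_i − (cap_i+1)): x_1 ≥ 8 gives C(2,2) = 1; x_2 ≥ 6 gives C(4,2) = 6; x_3 ≥ 5 gives C(5,2) = 10. Together 17.
No two caps can be exceeded simultaneously, so the pair terms are all 0.
By inclusion–exclusion the count is 45 − 17 + 0 = 28.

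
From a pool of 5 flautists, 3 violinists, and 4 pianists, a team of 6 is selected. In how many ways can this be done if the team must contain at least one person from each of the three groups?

805

Total 6-person selections from all 12: C(12,6) = 924.
Subtract selections that omit an entire group: no flautists → C(7,6) = 7; no violinists → C(9,6) = 84; no pianists → C(8,6) = 28.
Add back selections omitting two groups (i.e. drawn from a single group): C(5,6) + C(3,6) + C(4,6) = 0.
By inclusion–exclusion: 924 − 119 + 0 = 805.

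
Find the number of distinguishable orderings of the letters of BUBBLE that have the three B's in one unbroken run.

24

Treat the 3 copies of B as a single block. The multiset to arrange is then {BBB, E, L, U}, 4 items in all.
All 4 items are distinct, so there are (4)! = 24 arrangements.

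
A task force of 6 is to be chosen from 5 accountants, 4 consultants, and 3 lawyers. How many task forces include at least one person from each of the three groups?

Total 6-person selections from all 12: C(12,6) = 924.
Selections missing a whole group: no accountants → C(7,6) = 7; no consultants → C(8,6) = 28; no lawyers → C(9,6) = 84.
Add back selections omitting two groups (i.e. drawn from a single group): C(5,6) + C(4,6) + C(3,6) = 0.
By inclusion–exclusion: 924 − 119 + 0 = 805.

805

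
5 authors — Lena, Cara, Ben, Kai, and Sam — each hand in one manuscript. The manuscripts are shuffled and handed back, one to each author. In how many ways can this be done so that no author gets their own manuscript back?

44

Let Aᵢ be the assignments in which author i gets their own manuscript. We want the size of the complement of A₁∪…∪A_5.
By inclusion–exclusion this is Σ_{j=0}^{5} (−1)^j C(5,j)·(5−j)!.
Computing: 120 − 120 + 60 − 20 + 5 − 1 = 44.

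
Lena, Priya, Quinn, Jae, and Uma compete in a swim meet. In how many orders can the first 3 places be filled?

60

There are 5 choices for 1st place, 4 for 2nd, and 3 for 3rd.
That gives 5 × 4 × 3 = 60.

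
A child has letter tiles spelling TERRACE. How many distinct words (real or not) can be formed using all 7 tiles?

1260

TERRACE has 7 letters with E appearing twice and R appearing twice.
So there are 7! / (2!·2!) = 1260 distinguishable arrangements.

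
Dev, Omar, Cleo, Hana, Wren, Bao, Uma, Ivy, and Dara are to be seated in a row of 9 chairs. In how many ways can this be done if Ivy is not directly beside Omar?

282240

Of the 9! = 362880 arrangements, those with Ivy and Omar adjacent number 2 × 8! = 80640 (treat the pair as a block with 2 internal orders).
So 362880 − 80640 = 282240 arrangements keep them apart.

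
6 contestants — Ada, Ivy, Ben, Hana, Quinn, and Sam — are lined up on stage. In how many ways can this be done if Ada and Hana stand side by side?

Glue Ada and Hana into one block (2 internal orders), leaving 5 units to arrange in a row.
That gives 2 × 5! = 2 × 120 = 240.

240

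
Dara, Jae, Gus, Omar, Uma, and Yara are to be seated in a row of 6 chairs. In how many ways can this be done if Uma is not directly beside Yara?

Of the 6! = 720 arrangements, those with Uma and Yara adjacent number 2 × 5! = 240 (treat the pair as a block with 2 internal orders).
Complementary counting: 720 − 240 = 480.

480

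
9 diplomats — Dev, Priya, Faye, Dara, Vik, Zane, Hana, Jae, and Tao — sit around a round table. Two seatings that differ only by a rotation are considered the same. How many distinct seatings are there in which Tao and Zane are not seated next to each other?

30240

Without the restriction there are (8)! = 40320 seatings.
Seatings with Tao beside Zane: treat them as a block with 2 internal orders, giving 2 × (7)! = 10080.
Subtracting, 40320 − 10080 = 30240.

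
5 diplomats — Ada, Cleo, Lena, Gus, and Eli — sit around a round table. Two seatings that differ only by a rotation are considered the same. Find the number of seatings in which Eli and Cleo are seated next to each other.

12

Treat {Eli, Cleo} as one unit (2 internal orders) and seat the resulting 4 units around the table: (3)! circular arrangements.
So 2 × (3)! = 2 × 6 = 12.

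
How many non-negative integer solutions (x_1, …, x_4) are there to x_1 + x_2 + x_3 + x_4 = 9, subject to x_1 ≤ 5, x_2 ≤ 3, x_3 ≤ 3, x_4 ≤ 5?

72

Without the upper bounds there are C(12,3) = 220 ways to split 9 among 4 variables.
Subtract solutions that violate a single cap (substitute x_i' = x_i − (cap_i+1)): x_1 ≥ 6 gives C(6,3) = 20; x_2 ≥ 4 gives C(8,3) = 56; x_3 ≥ 4 gives C(8,3) = 56; x_4 ≥ 6 gives C(6,3) = 20. Together 152.
Add back pairs where two caps are both exceeded: 0 + 0 + 0 + 4 + 0 + 0 = 4.
By inclusion–exclusion the count is 220 − 152 + 4 = 72.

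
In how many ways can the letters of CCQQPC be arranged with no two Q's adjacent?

Total arrangements of CCQQPC: 6!/(3!·2!) = 60.
If the two Q's are adjacent, glue them into one block, leaving 5 items to arrange: (5)!/(3!) = 20 ways.
Subtracting, 60 − 20 = 40 arrangements keep the Q's apart.

40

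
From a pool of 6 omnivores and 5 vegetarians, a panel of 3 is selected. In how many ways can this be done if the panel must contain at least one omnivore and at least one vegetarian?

Total 3-person selections from all 11: C(11,3) = 165.
Selections missing a whole group: no omnivores → C(5,3) = 10; no vegetarians → C(6,3) = 20.
Both groups omitted at once is impossible, so 165 − 30 = 135.

135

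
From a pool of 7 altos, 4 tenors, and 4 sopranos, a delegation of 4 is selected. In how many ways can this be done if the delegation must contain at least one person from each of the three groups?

672

With no constraint there are C(15,4) = 1365 possible selections.
Selections missing a whole group: no altos → C(8,4) = 70; no tenors → C(11,4) = 330; no sopranos → C(11,4) = 330.
Add back selections omitting two groups (i.e. drawn from a single group): C(7,4) + C(4,4) + C(4,4) = 37.
By inclusion–exclusion: 1365 − 730 + 37 = 672.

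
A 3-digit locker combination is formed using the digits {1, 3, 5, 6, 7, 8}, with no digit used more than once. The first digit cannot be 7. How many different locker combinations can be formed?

The first digit has 6−1 = 5 choices (anything except 7).
The remaining 2 digits are filled from the other 5 symbols without repetition: 5 × 4 = 20.
Total: 5 × 20 = 100.

100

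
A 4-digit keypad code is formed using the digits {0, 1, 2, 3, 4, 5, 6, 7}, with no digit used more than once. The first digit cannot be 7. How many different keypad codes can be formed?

1470

The first digit has 8−1 = 7 choices (anything except 7).
The remaining 3 digits are filled from the other 7 symbols without repetition: 7 × 6 × 5 = 210.
Total: 7 × 210 = 1470.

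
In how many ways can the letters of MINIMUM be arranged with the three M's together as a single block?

Treat the 3 copies of M as a single block. The multiset to arrange is then {MMM, I, I, N, U}, 5 items in all.
That gives (5)!/(2!) = 60 arrangements.

60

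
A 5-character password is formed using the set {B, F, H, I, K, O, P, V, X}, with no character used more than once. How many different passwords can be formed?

Choose and order 5 of the 9 symbols: the first character has 9 options, the next 8, and so on down to 5.
That product is 9 × 8 × 7 × 6 × 5 = 15120.

15120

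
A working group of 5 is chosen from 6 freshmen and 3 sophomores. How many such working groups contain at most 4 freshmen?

Split by how many freshmen are chosen (0 through 4).
Sum: C(6,0)·C(3,5) + C(6,1)·C(3,4) + C(6,2)·C(3,3) + C(6,3)·C(3,2) + C(6,4)·C(3,1) = 0 + 0 + 15 + 60 + 45 = 120.

120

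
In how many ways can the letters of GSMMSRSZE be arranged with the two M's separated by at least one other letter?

Total arrangements of GSMMSRSZE: 9!/(3!·2!) = 30240.
If the two M's are adjacent, glue them into one block, leaving 8 items to arrange: (8)!/(3!) = 6720 ways.
Subtracting, 30240 − 6720 = 23520 arrangements keep the M's apart.

23520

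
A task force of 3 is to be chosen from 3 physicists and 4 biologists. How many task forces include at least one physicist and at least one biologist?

Total 3-person selections from all 7: C(7,3) = 35.
Selections missing a whole group: no physicists → C(4,3) = 4; no biologists → C(3,3) = 1.
Both groups omitted at once is impossible, so 35 − 5 = 30.

30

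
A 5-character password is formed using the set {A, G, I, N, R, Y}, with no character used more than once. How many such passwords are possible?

This is a permutation of 5 out of 6: P(6,5) = 6!/1!.
That product is 6 × 5 × 4 × 3 × 2 = 720.

720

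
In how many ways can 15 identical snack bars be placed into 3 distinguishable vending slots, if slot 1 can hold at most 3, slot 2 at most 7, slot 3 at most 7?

6

By stars and bars, unrestricted non-negative solutions to x_1+…+x_3 = 15 number C(15+2,2) = 136.
Subtract solutions that violate a single cap (substitute x_i' = x_i − (cap_i+1)): x_1 ≥ 4 gives C(13,2) = 78; x_2 ≥ 8 gives C(9,2) = 36; x_3 ≥ 8 gives C(9,2) = 36. Together 150.
Add back pairs where two caps are both exceeded: 10 + 10 + 0 = 20.
By inclusion–exclusion the count is 136 − 150 + 20 = 6.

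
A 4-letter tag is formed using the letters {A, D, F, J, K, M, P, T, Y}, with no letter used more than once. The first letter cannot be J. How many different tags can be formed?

2688

The first letter has 9−1 = 8 choices (anything except J).
The remaining 3 letters are filled from the other 8 symbols without repetition: 8 × 7 × 6 = 336.
Total: 8 × 336 = 2688.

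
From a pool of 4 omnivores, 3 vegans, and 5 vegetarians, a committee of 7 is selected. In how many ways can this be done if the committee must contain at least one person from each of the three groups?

With no constraint there are C(12,7) = 792 possible selections.
Subtract selections that omit an entire group: no omnivores → C(8,7) = 8; no vegans → C(9,7) = 36; no vegetarians → C(7,7) = 1.
Add back selections omitting two groups (i.e. drawn from a single group): C(4,7) + C(3,7) + C(5,7) = 0.
By inclusion–exclusion: 792 − 45 + 0 = 747.

747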